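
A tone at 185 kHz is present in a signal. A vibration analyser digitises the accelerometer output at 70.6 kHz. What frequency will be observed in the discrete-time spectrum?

185 kHz mod fs = 43.8 kHz.
43.8 kHz > fs/2 = 35.3 kHz, folds to fs − 43.8 kHz = 26.8 kHz.

26.8 kHz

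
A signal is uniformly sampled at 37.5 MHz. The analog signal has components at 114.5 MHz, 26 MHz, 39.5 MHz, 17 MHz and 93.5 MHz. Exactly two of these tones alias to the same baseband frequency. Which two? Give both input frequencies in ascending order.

fs/2 = 18.75 MHz.
114.5 MHz mod fs = 2 MHz.
2 MHz ≤ fs/2 = 18.75 MHz, appears at 2 MHz.
26 MHz > fs/2 = 18.75 MHz, folds to fs − 26 MHz = 11.5 MHz.
39.5 MHz mod fs = 2 MHz.
2 MHz ≤ fs/2 = 18.75 MHz, appears at 2 MHz.
17 MHz ≤ fs/2 = 18.75 MHz, passes unchanged.
93.5 MHz mod fs = 18.5 MHz.
18.5 MHz ≤ fs/2 = 18.75 MHz, appears at 18.5 MHz.
39.5 MHz and 114.5 MHz both map to 2 MHz.

39.5 MHz, 114.5 MHz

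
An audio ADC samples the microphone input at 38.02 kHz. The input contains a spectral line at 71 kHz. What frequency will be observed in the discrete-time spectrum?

71 kHz mod fs = 32.98 kHz.
32.98 kHz > fs/2 = 19.01 kHz, folds to fs − 32.98 kHz = 5.04 kHz.

5.04 kHz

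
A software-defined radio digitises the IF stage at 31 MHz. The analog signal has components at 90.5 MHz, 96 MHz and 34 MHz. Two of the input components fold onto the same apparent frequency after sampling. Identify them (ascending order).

fs/2 = 15.5 MHz.
90.5 MHz mod fs = 28.5 MHz.
28.5 MHz > fs/2 = 15.5 MHz, folds to fs − 28.5 MHz = 2.5 MHz.
96 MHz mod fs = 3 MHz.
3 MHz ≤ fs/2 = 15.5 MHz, appears at 3 MHz.
34 MHz mod fs = 3 MHz.
3 MHz ≤ fs/2 = 15.5 MHz, appears at 3 MHz.
34 MHz and 96 MHz both map to 3 MHz.

34 MHz, 96 MHz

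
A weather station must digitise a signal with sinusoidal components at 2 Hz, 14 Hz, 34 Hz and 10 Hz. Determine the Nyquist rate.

Highest-frequency component: 34 Hz.
Nyquist rate = 2 × 34 Hz = 68 Hz.

68 Hz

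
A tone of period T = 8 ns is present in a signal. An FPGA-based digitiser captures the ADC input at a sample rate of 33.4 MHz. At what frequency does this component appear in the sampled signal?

T = 8 ns → f = 1/T = 125 MHz.
125 MHz mod fs = 24.8 MHz.
24.8 MHz > fs/2 = 16.7 MHz, folds to fs − 24.8 MHz = 8.6 MHz.

8.6 MHz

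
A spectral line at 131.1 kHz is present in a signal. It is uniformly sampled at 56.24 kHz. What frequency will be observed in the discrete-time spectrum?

131.1 kHz mod fs = 18.62 kHz.
18.62 kHz ≤ fs/2 = 28.12 kHz, appears at 18.62 kHz.

18.62 kHz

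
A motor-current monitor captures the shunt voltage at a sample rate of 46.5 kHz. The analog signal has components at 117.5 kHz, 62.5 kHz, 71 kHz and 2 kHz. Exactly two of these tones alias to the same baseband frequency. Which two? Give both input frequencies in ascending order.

fs/2 = 23.25 kHz.
117.5 kHz mod fs = 24.5 kHz.
24.5 kHz > fs/2 = 23.25 kHz, folds to fs − 24.5 kHz = 22 kHz.
62.5 kHz mod fs = 16 kHz.
16 kHz ≤ fs/2 = 23.25 kHz, appears at 16 kHz.
71 kHz mod fs = 24.5 kHz.
24.5 kHz > fs/2 = 23.25 kHz, folds to fs − 24.5 kHz = 22 kHz.
2 kHz ≤ fs/2 = 23.25 kHz, passes unchanged.
71 kHz and 117.5 kHz both map to 22 kHz.

71 kHz, 117.5 kHz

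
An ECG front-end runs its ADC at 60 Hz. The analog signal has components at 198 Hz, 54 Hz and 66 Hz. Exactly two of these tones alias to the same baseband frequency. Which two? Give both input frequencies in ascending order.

fs/2 = 30 Hz.
198 Hz mod fs = 18 Hz.
18 Hz ≤ fs/2 = 30 Hz, appears at 18 Hz.
54 Hz > fs/2 = 30 Hz, folds to fs − 54 Hz = 6 Hz.
66 Hz mod fs = 6 Hz.
6 Hz ≤ fs/2 = 30 Hz, appears at 6 Hz.
54 Hz and 66 Hz both map to 6 Hz.

54 Hz, 66 Hz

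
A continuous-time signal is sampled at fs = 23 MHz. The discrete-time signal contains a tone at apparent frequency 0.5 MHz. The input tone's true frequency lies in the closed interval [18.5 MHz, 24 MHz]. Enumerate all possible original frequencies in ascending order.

Frequencies that alias to 0.5 MHz are k·fs ± 0.5 MHz for integer k ≥ 0.
k=0: 0.5 MHz.
k=1: 22.5 MHz, 23.5 MHz.
k=2: 45.5 MHz, 46.5 MHz.
Within [18.5 MHz, 24 MHz]: 22.5 MHz, 23.5 MHz.

22.5 MHz, 23.5 MHz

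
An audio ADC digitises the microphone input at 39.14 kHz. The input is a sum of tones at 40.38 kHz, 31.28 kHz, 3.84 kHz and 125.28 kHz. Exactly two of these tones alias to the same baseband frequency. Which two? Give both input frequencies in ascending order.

fs/2 = 19.57 kHz.
40.38 kHz mod fs = 1.24 kHz.
1.24 kHz ≤ fs/2 = 19.57 kHz, appears at 1.24 kHz.
31.28 kHz > fs/2 = 19.57 kHz, folds to fs − 31.28 kHz = 7.86 kHz.
3.84 kHz ≤ fs/2 = 19.57 kHz, passes unchanged.
125.28 kHz mod fs = 7.86 kHz.
7.86 kHz ≤ fs/2 = 19.57 kHz, appears at 7.86 kHz.
31.28 kHz and 125.28 kHz both map to 7.86 kHz.

31.28 kHz, 125.28 kHz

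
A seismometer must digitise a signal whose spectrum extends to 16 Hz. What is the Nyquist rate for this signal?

Nyquist rate = 2 × 16 Hz = 32 Hz.

32 Hz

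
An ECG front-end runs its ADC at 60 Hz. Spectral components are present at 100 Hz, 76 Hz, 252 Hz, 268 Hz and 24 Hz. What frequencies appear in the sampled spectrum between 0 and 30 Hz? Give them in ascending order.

12 Hz, 16 Hz, 20 Hz, 24 Hz, 28 Hz

fs/2 = 30 Hz.
100 Hz mod fs = 40 Hz.
40 Hz > fs/2 = 30 Hz, folds to fs − 40 Hz = 20 Hz.
76 Hz mod fs = 16 Hz.
16 Hz ≤ fs/2 = 30 Hz, appears at 16 Hz.
252 Hz mod fs = 12 Hz.
12 Hz ≤ fs/2 = 30 Hz, appears at 12 Hz.
268 Hz mod fs = 28 Hz.
28 Hz ≤ fs/2 = 30 Hz, appears at 28 Hz.
24 Hz ≤ fs/2 = 30 Hz, passes unchanged.
Distinct values: {12 Hz, 16 Hz, 20 Hz, 24 Hz, 28 Hz}.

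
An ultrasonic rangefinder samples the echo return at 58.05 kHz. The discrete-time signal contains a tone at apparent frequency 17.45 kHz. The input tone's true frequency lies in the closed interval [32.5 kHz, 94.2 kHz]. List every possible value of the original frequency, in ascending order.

Frequencies that alias to 17.45 kHz are k·fs ± 17.45 kHz for integer k ≥ 0.
k=0: 17.45 kHz.
k=1: 40.6 kHz, 75.5 kHz.
k=2: 98.65 kHz, 133.55 kHz.
Within [32.5 kHz, 94.2 kHz]: 40.6 kHz, 75.5 kHz.

40.6 kHz, 75.5 kHz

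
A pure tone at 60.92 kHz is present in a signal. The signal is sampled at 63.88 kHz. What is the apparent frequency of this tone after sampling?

2.96 kHz

60.92 kHz > fs/2 = 31.94 kHz, folds to fs − 60.92 kHz = 2.96 kHz.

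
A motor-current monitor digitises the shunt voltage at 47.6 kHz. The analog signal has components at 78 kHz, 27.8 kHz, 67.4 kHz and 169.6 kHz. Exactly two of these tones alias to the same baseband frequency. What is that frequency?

19.8 kHz

fs/2 = 23.8 kHz.
78 kHz mod fs = 30.4 kHz.
30.4 kHz > fs/2 = 23.8 kHz, folds to fs − 30.4 kHz = 17.2 kHz.
27.8 kHz > fs/2 = 23.8 kHz, folds to fs − 27.8 kHz = 19.8 kHz.
67.4 kHz mod fs = 19.8 kHz.
19.8 kHz ≤ fs/2 = 23.8 kHz, appears at 19.8 kHz.
169.6 kHz mod fs = 26.8 kHz.
26.8 kHz > fs/2 = 23.8 kHz, folds to fs − 26.8 kHz = 20.8 kHz.
27.8 kHz and 67.4 kHz both map to 19.8 kHz.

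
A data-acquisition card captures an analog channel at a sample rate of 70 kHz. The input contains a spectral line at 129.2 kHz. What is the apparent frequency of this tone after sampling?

129.2 kHz mod fs = 59.2 kHz.
59.2 kHz > fs/2 = 35 kHz, folds to fs − 59.2 kHz = 10.8 kHz.

10.8 kHz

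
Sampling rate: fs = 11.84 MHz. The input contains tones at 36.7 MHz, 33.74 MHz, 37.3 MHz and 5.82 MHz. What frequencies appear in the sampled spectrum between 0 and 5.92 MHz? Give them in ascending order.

1.18 MHz, 1.78 MHz, 5.82 MHz

fs/2 = 5.92 MHz.
36.7 MHz mod fs = 1.18 MHz.
1.18 MHz ≤ fs/2 = 5.92 MHz, appears at 1.18 MHz.
33.74 MHz mod fs = 10.06 MHz.
10.06 MHz > fs/2 = 5.92 MHz, folds to fs − 10.06 MHz = 1.78 MHz.
37.3 MHz mod fs = 1.78 MHz.
1.78 MHz ≤ fs/2 = 5.92 MHz, appears at 1.78 MHz.
5.82 MHz ≤ fs/2 = 5.92 MHz, passes unchanged.
Distinct values: {1.18 MHz, 1.78 MHz, 5.82 MHz}.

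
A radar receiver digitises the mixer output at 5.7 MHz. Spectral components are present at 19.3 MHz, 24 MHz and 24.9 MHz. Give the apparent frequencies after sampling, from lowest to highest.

1.2 MHz, 2.1 MHz, 2.2 MHz

fs/2 = 2.85 MHz.
19.3 MHz mod fs = 2.2 MHz.
2.2 MHz ≤ fs/2 = 2.85 MHz, appears at 2.2 MHz.
24 MHz mod fs = 1.2 MHz.
1.2 MHz ≤ fs/2 = 2.85 MHz, appears at 1.2 MHz.
24.9 MHz mod fs = 2.1 MHz.
2.1 MHz ≤ fs/2 = 2.85 MHz, appears at 2.1 MHz.
Distinct values: {1.2 MHz, 2.1 MHz, 2.2 MHz}.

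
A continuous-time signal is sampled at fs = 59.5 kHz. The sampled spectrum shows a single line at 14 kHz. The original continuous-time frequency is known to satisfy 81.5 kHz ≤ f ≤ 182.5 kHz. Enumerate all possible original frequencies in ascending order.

Frequencies that alias to 14 kHz are k·fs ± 14 kHz for integer k ≥ 0.
k=0: 14 kHz.
k=1: 45.5 kHz, 73.5 kHz.
k=2: 105 kHz, 133 kHz.
k=3: 164.5 kHz, 192.5 kHz.
k=4: 224 kHz, 252 kHz.
Within [81.5 kHz, 182.5 kHz]: 105 kHz, 133 kHz, 164.5 kHz.

105 kHz, 133 kHz, 164.5 kHz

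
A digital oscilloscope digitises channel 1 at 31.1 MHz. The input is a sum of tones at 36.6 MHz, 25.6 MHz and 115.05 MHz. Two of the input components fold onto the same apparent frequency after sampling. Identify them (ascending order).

fs/2 = 15.55 MHz.
36.6 MHz mod fs = 5.5 MHz.
5.5 MHz ≤ fs/2 = 15.55 MHz, appears at 5.5 MHz.
25.6 MHz > fs/2 = 15.55 MHz, folds to fs − 25.6 MHz = 5.5 MHz.
115.05 MHz mod fs = 21.75 MHz.
21.75 MHz > fs/2 = 15.55 MHz, folds to fs − 21.75 MHz = 9.35 MHz.
25.6 MHz and 36.6 MHz both map to 5.5 MHz.

25.6 MHz, 36.6 MHz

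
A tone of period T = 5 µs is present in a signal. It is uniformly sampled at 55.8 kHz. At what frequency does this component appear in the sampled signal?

23.2 kHz

T = 5 µs → f = 1/T = 200 kHz.
200 kHz mod fs = 32.6 kHz.
32.6 kHz > fs/2 = 27.9 kHz, folds to fs − 32.6 kHz = 23.2 kHz.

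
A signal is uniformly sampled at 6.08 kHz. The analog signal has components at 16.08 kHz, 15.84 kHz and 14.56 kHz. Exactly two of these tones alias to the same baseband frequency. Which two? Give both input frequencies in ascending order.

fs/2 = 3.04 kHz.
16.08 kHz mod fs = 3.92 kHz.
3.92 kHz > fs/2 = 3.04 kHz, folds to fs − 3.92 kHz = 2.16 kHz.
15.84 kHz mod fs = 3.68 kHz.
3.68 kHz > fs/2 = 3.04 kHz, folds to fs − 3.68 kHz = 2.4 kHz.
14.56 kHz mod fs = 2.4 kHz.
2.4 kHz ≤ fs/2 = 3.04 kHz, appears at 2.4 kHz.
14.56 kHz and 15.84 kHz both map to 2.4 kHz.

14.56 kHz, 15.84 kHz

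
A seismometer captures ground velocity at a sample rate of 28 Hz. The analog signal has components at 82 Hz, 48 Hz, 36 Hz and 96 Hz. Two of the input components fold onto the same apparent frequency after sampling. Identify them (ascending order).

fs/2 = 14 Hz.
82 Hz mod fs = 26 Hz.
26 Hz > fs/2 = 14 Hz, folds to fs − 26 Hz = 2 Hz.
48 Hz mod fs = 20 Hz.
20 Hz > fs/2 = 14 Hz, folds to fs − 20 Hz = 8 Hz.
36 Hz mod fs = 8 Hz.
8 Hz ≤ fs/2 = 14 Hz, appears at 8 Hz.
96 Hz mod fs = 12 Hz.
12 Hz ≤ fs/2 = 14 Hz, appears at 12 Hz.
36 Hz and 48 Hz both map to 8 Hz.

36 Hz, 48 Hz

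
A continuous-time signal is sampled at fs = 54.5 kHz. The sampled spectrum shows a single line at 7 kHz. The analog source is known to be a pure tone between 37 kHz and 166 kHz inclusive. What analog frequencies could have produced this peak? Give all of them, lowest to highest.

Frequencies that alias to 7 kHz are k·fs ± 7 kHz for integer k ≥ 0.
k=0: 7 kHz.
k=1: 47.5 kHz, 61.5 kHz.
k=2: 102 kHz, 116 kHz.
k=3: 156.5 kHz, 170.5 kHz.
k=4: 211 kHz, 225 kHz.
Within [37 kHz, 166 kHz]: 47.5 kHz, 61.5 kHz, 102 kHz, 116 kHz, 156.5 kHz.

47.5 kHz, 61.5 kHz, 102 kHz, 116 kHz, 156.5 kHz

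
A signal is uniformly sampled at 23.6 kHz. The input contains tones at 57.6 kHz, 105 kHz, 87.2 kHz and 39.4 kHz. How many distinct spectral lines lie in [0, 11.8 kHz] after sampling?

4

fs/2 = 11.8 kHz.
57.6 kHz mod fs = 10.4 kHz.
10.4 kHz ≤ fs/2 = 11.8 kHz, appears at 10.4 kHz.
105 kHz mod fs = 10.6 kHz.
10.6 kHz ≤ fs/2 = 11.8 kHz, appears at 10.6 kHz.
87.2 kHz mod fs = 16.4 kHz.
16.4 kHz > fs/2 = 11.8 kHz, folds to fs − 16.4 kHz = 7.2 kHz.
39.4 kHz mod fs = 15.8 kHz.
15.8 kHz > fs/2 = 11.8 kHz, folds to fs − 15.8 kHz = 7.8 kHz.
Distinct values: {7.2 kHz, 7.8 kHz, 10.4 kHz, 10.6 kHz} → 4.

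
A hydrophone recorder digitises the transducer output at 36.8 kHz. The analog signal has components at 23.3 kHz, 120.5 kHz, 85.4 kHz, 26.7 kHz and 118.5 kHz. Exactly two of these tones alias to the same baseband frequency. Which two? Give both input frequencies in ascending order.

fs/2 = 18.4 kHz.
23.3 kHz > fs/2 = 18.4 kHz, folds to fs − 23.3 kHz = 13.5 kHz.
120.5 kHz mod fs = 10.1 kHz.
10.1 kHz ≤ fs/2 = 18.4 kHz, appears at 10.1 kHz.
85.4 kHz mod fs = 11.8 kHz.
11.8 kHz ≤ fs/2 = 18.4 kHz, appears at 11.8 kHz.
26.7 kHz > fs/2 = 18.4 kHz, folds to fs − 26.7 kHz = 10.1 kHz.
118.5 kHz mod fs = 8.1 kHz.
8.1 kHz ≤ fs/2 = 18.4 kHz, appears at 8.1 kHz.
26.7 kHz and 120.5 kHz both map to 10.1 kHz.

26.7 kHz, 120.5 kHz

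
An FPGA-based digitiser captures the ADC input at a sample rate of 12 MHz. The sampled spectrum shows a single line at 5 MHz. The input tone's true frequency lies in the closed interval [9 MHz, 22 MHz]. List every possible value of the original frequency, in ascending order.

17 MHz, 19 MHz

Frequencies that alias to 5 MHz are k·fs ± 5 MHz for integer k ≥ 0.
k=0: 5 MHz.
k=1: 7 MHz, 17 MHz.
k=2: 19 MHz, 29 MHz.
k=3: 31 MHz, 41 MHz.
Within [9 MHz, 22 MHz]: 17 MHz, 19 MHz.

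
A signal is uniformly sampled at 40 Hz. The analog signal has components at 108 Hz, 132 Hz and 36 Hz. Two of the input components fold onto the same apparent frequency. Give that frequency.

12 Hz

fs/2 = 20 Hz.
108 Hz mod fs = 28 Hz.
28 Hz > fs/2 = 20 Hz, folds to fs − 28 Hz = 12 Hz.
132 Hz mod fs = 12 Hz.
12 Hz ≤ fs/2 = 20 Hz, appears at 12 Hz.
36 Hz > fs/2 = 20 Hz, folds to fs − 36 Hz = 4 Hz.
108 Hz and 132 Hz both map to 12 Hz.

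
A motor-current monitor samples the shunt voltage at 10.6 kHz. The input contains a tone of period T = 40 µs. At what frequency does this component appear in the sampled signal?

T = 40 µs → f = 1/T = 25 kHz.
25 kHz mod fs = 3.8 kHz.
3.8 kHz ≤ fs/2 = 5.3 kHz, appears at 3.8 kHz.

3.8 kHz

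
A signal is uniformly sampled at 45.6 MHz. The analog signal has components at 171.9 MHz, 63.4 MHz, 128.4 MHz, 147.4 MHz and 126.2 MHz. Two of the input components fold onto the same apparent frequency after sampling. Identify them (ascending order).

126.2 MHz, 147.4 MHz

fs/2 = 22.8 MHz.
171.9 MHz mod fs = 35.1 MHz.
35.1 MHz > fs/2 = 22.8 MHz, folds to fs − 35.1 MHz = 10.5 MHz.
63.4 MHz mod fs = 17.8 MHz.
17.8 MHz ≤ fs/2 = 22.8 MHz, appears at 17.8 MHz.
128.4 MHz mod fs = 37.2 MHz.
37.2 MHz > fs/2 = 22.8 MHz, folds to fs − 37.2 MHz = 8.4 MHz.
147.4 MHz mod fs = 10.6 MHz.
10.6 MHz ≤ fs/2 = 22.8 MHz, appears at 10.6 MHz.
126.2 MHz mod fs = 35 MHz.
35 MHz > fs/2 = 22.8 MHz, folds to fs − 35 MHz = 10.6 MHz.
126.2 MHz and 147.4 MHz both map to 10.6 MHz.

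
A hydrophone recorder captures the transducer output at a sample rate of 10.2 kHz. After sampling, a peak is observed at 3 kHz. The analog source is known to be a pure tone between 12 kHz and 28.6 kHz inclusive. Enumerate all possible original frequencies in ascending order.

13.2 kHz, 17.4 kHz, 23.4 kHz, 27.6 kHz

Frequencies that alias to 3 kHz are k·fs ± 3 kHz for integer k ≥ 0.
k=0: 3 kHz.
k=1: 7.2 kHz, 13.2 kHz.
k=2: 17.4 kHz, 23.4 kHz.
k=3: 27.6 kHz, 33.6 kHz.
k=4: 37.8 kHz, 43.8 kHz.
Within [12 kHz, 28.6 kHz]: 13.2 kHz, 17.4 kHz, 23.4 kHz, 27.6 kHz.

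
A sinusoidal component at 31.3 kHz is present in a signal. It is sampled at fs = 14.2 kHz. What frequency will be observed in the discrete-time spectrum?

31.3 kHz mod fs = 2.9 kHz.
2.9 kHz ≤ fs/2 = 7.1 kHz, appears at 2.9 kHz.

2.9 kHz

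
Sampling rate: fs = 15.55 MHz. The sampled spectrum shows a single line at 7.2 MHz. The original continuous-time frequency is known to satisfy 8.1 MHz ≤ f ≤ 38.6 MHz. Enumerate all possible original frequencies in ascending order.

8.35 MHz, 22.75 MHz, 23.9 MHz, 38.3 MHz

Frequencies that alias to 7.2 MHz are k·fs ± 7.2 MHz for integer k ≥ 0.
k=0: 7.2 MHz.
k=1: 8.35 MHz, 22.75 MHz.
k=2: 23.9 MHz, 38.3 MHz.
k=3: 39.45 MHz, 53.85 MHz.
Within [8.1 MHz, 38.6 MHz]: 8.35 MHz, 22.75 MHz, 23.9 MHz, 38.3 MHz.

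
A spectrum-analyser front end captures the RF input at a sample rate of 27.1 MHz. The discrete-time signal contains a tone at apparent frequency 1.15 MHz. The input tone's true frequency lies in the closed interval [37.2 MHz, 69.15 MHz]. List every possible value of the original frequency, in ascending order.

53.05 MHz, 55.35 MHz

Frequencies that alias to 1.15 MHz are k·fs ± 1.15 MHz for integer k ≥ 0.
k=0: 1.15 MHz.
k=1: 25.95 MHz, 28.25 MHz.
k=2: 53.05 MHz, 55.35 MHz.
k=3: 80.15 MHz, 82.45 MHz.
Within [37.2 MHz, 69.15 MHz]: 53.05 MHz, 55.35 MHz.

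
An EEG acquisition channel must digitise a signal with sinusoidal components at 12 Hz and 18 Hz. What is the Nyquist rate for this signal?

36 Hz

Highest-frequency component: 18 Hz.
Nyquist rate = 2 × 18 Hz = 36 Hz.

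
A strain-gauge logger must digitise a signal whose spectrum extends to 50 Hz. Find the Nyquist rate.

100 Hz

Nyquist rate = 2 × 50 Hz = 100 Hz.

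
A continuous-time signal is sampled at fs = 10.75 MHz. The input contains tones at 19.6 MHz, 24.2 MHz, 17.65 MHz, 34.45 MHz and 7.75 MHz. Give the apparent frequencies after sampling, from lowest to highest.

fs/2 = 5.375 MHz.
19.6 MHz mod fs = 8.85 MHz.
8.85 MHz > fs/2 = 5.375 MHz, folds to fs − 8.85 MHz = 1.9 MHz.
24.2 MHz mod fs = 2.7 MHz.
2.7 MHz ≤ fs/2 = 5.375 MHz, appears at 2.7 MHz.
17.65 MHz mod fs = 6.9 MHz.
6.9 MHz > fs/2 = 5.375 MHz, folds to fs − 6.9 MHz = 3.85 MHz.
34.45 MHz mod fs = 2.2 MHz.
2.2 MHz ≤ fs/2 = 5.375 MHz, appears at 2.2 MHz.
7.75 MHz > fs/2 = 5.375 MHz, folds to fs − 7.75 MHz = 3 MHz.
Distinct values: {1.9 MHz, 2.2 MHz, 2.7 MHz, 3 MHz, 3.85 MHz}.

1.9 MHz, 2.2 MHz, 2.7 MHz, 3 MHz, 3.85 MHz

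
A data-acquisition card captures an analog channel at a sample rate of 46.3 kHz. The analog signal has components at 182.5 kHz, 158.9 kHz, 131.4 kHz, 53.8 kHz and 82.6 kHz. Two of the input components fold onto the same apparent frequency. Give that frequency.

fs/2 = 23.15 kHz.
182.5 kHz mod fs = 43.6 kHz.
43.6 kHz > fs/2 = 23.15 kHz, folds to fs − 43.6 kHz = 2.7 kHz.
158.9 kHz mod fs = 20 kHz.
20 kHz ≤ fs/2 = 23.15 kHz, appears at 20 kHz.
131.4 kHz mod fs = 38.8 kHz.
38.8 kHz > fs/2 = 23.15 kHz, folds to fs − 38.8 kHz = 7.5 kHz.
53.8 kHz mod fs = 7.5 kHz.
7.5 kHz ≤ fs/2 = 23.15 kHz, appears at 7.5 kHz.
82.6 kHz mod fs = 36.3 kHz.
36.3 kHz > fs/2 = 23.15 kHz, folds to fs − 36.3 kHz = 10 kHz.
53.8 kHz and 131.4 kHz both map to 7.5 kHz.

7.5 kHz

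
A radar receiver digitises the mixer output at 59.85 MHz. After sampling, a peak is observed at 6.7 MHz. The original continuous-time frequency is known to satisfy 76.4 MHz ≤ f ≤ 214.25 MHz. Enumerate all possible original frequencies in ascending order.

113 MHz, 126.4 MHz, 172.85 MHz, 186.25 MHz

Frequencies that alias to 6.7 MHz are k·fs ± 6.7 MHz for integer k ≥ 0.
k=0: 6.7 MHz.
k=1: 53.15 MHz, 66.55 MHz.
k=2: 113 MHz, 126.4 MHz.
k=3: 172.85 MHz, 186.25 MHz.
k=4: 232.7 MHz, 246.1 MHz.
Within [76.4 MHz, 214.25 MHz]: 113 MHz, 126.4 MHz, 172.85 MHz, 186.25 MHz.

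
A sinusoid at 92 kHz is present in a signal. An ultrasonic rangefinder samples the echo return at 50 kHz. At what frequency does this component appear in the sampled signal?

92 kHz mod fs = 42 kHz.
42 kHz > fs/2 = 25 kHz, folds to fs − 42 kHz = 8 kHz.

8 kHz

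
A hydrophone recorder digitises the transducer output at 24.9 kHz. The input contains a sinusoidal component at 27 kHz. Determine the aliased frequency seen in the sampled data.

2.1 kHz

27 kHz mod fs = 2.1 kHz.
2.1 kHz ≤ fs/2 = 12.45 kHz, appears at 2.1 kHz.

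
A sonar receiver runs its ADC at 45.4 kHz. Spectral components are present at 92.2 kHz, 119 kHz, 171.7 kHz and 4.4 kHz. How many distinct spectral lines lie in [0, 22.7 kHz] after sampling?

4

fs/2 = 22.7 kHz.
92.2 kHz mod fs = 1.4 kHz.
1.4 kHz ≤ fs/2 = 22.7 kHz, appears at 1.4 kHz.
119 kHz mod fs = 28.2 kHz.
28.2 kHz > fs/2 = 22.7 kHz, folds to fs − 28.2 kHz = 17.2 kHz.
171.7 kHz mod fs = 35.5 kHz.
35.5 kHz > fs/2 = 22.7 kHz, folds to fs − 35.5 kHz = 9.9 kHz.
4.4 kHz ≤ fs/2 = 22.7 kHz, passes unchanged.
Distinct values: {1.4 kHz, 4.4 kHz, 9.9 kHz, 17.2 kHz} → 4.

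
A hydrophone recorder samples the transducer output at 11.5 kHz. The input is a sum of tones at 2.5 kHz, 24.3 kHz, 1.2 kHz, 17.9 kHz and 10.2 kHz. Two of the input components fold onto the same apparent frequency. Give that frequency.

1.3 kHz

fs/2 = 5.75 kHz.
2.5 kHz ≤ fs/2 = 5.75 kHz, passes unchanged.
24.3 kHz mod fs = 1.3 kHz.
1.3 kHz ≤ fs/2 = 5.75 kHz, appears at 1.3 kHz.
1.2 kHz ≤ fs/2 = 5.75 kHz, passes unchanged.
17.9 kHz mod fs = 6.4 kHz.
6.4 kHz > fs/2 = 5.75 kHz, folds to fs − 6.4 kHz = 5.1 kHz.
10.2 kHz > fs/2 = 5.75 kHz, folds to fs − 10.2 kHz = 1.3 kHz.
10.2 kHz and 24.3 kHz both map to 1.3 kHz.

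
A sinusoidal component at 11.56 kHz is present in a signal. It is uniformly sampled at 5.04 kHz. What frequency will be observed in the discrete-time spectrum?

11.56 kHz mod fs = 1.48 kHz.
1.48 kHz ≤ fs/2 = 2.52 kHz, appears at 1.48 kHz.

1.48 kHz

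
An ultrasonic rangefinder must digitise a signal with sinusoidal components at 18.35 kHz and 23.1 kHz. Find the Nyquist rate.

46.2 kHz

Highest-frequency component: 23.1 kHz.
Nyquist rate = 2 × 23.1 kHz = 46.2 kHz.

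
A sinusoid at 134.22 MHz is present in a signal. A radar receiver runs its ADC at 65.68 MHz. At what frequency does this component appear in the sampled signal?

2.86 MHz

134.22 MHz mod fs = 2.86 MHz.
2.86 MHz ≤ fs/2 = 32.84 MHz, appears at 2.86 MHz.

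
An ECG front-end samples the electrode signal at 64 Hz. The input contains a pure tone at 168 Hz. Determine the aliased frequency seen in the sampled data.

168 Hz mod fs = 40 Hz.
40 Hz > fs/2 = 32 Hz, folds to fs − 40 Hz = 24 Hz.

24 Hz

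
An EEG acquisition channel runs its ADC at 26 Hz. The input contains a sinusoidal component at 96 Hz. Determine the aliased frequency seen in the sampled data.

96 Hz mod fs = 18 Hz.
18 Hz > fs/2 = 13 Hz, folds to fs − 18 Hz = 8 Hz.

8 Hz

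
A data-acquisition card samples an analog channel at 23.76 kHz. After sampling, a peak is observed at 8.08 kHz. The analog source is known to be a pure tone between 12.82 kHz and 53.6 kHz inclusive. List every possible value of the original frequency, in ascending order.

Frequencies that alias to 8.08 kHz are k·fs ± 8.08 kHz for integer k ≥ 0.
k=0: 8.08 kHz.
k=1: 15.68 kHz, 31.84 kHz.
k=2: 39.44 kHz, 55.6 kHz.
k=3: 63.2 kHz, 79.36 kHz.
Within [12.82 kHz, 53.6 kHz]: 15.68 kHz, 31.84 kHz, 39.44 kHz.

15.68 kHz, 31.84 kHz, 39.44 kHz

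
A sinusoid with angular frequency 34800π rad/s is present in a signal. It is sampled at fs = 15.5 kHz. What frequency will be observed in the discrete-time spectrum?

1.9 kHz

ω = 34800π rad/s → f = ω/(2π) = 17400 Hz = 17.4 kHz.
17.4 kHz mod fs = 1.9 kHz.
1.9 kHz ≤ fs/2 = 7.75 kHz, appears at 1.9 kHz.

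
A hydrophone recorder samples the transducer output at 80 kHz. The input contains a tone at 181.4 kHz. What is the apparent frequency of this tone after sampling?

21.4 kHz

181.4 kHz mod fs = 21.4 kHz.
21.4 kHz ≤ fs/2 = 40 kHz, appears at 21.4 kHz.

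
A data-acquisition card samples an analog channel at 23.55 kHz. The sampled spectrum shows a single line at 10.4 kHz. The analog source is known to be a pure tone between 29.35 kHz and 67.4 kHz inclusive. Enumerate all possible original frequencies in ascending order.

Frequencies that alias to 10.4 kHz are k·fs ± 10.4 kHz for integer k ≥ 0.
k=0: 10.4 kHz.
k=1: 13.15 kHz, 33.95 kHz.
k=2: 36.7 kHz, 57.5 kHz.
k=3: 60.25 kHz, 81.05 kHz.
k=4: 83.8 kHz, 104.6 kHz.
Within [29.35 kHz, 67.4 kHz]: 33.95 kHz, 36.7 kHz, 57.5 kHz, 60.25 kHz.

33.95 kHz, 36.7 kHz, 57.5 kHz, 60.25 kHz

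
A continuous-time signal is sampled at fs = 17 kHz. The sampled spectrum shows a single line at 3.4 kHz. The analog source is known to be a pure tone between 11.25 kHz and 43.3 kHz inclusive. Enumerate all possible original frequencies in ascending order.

Frequencies that alias to 3.4 kHz are k·fs ± 3.4 kHz for integer k ≥ 0.
k=0: 3.4 kHz.
k=1: 13.6 kHz, 20.4 kHz.
k=2: 30.6 kHz, 37.4 kHz.
k=3: 47.6 kHz, 54.4 kHz.
Within [11.25 kHz, 43.3 kHz]: 13.6 kHz, 20.4 kHz, 30.6 kHz, 37.4 kHz.

13.6 kHz, 20.4 kHz, 30.6 kHz, 37.4 kHz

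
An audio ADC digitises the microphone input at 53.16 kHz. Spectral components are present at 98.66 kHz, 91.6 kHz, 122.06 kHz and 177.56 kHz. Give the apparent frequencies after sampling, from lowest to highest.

fs/2 = 26.58 kHz.
98.66 kHz mod fs = 45.5 kHz.
45.5 kHz > fs/2 = 26.58 kHz, folds to fs − 45.5 kHz = 7.66 kHz.
91.6 kHz mod fs = 38.44 kHz.
38.44 kHz > fs/2 = 26.58 kHz, folds to fs − 38.44 kHz = 14.72 kHz.
122.06 kHz mod fs = 15.74 kHz.
15.74 kHz ≤ fs/2 = 26.58 kHz, appears at 15.74 kHz.
177.56 kHz mod fs = 18.08 kHz.
18.08 kHz ≤ fs/2 = 26.58 kHz, appears at 18.08 kHz.
Distinct values: {7.66 kHz, 14.72 kHz, 15.74 kHz, 18.08 kHz}.

7.66 kHz, 14.72 kHz, 15.74 kHz, 18.08 kHz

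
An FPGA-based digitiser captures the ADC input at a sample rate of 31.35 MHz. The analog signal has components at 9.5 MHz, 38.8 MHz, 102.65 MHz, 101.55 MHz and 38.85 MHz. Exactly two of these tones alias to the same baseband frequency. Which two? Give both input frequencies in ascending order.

fs/2 = 15.675 MHz.
9.5 MHz ≤ fs/2 = 15.675 MHz, passes unchanged.
38.8 MHz mod fs = 7.45 MHz.
7.45 MHz ≤ fs/2 = 15.675 MHz, appears at 7.45 MHz.
102.65 MHz mod fs = 8.6 MHz.
8.6 MHz ≤ fs/2 = 15.675 MHz, appears at 8.6 MHz.
101.55 MHz mod fs = 7.5 MHz.
7.5 MHz ≤ fs/2 = 15.675 MHz, appears at 7.5 MHz.
38.85 MHz mod fs = 7.5 MHz.
7.5 MHz ≤ fs/2 = 15.675 MHz, appears at 7.5 MHz.
38.85 MHz and 101.55 MHz both map to 7.5 MHz.

38.85 MHz, 101.55 MHz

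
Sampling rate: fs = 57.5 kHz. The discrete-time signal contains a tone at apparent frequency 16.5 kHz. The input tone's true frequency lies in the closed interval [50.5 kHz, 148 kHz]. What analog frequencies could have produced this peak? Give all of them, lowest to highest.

74 kHz, 98.5 kHz, 131.5 kHz

Frequencies that alias to 16.5 kHz are k·fs ± 16.5 kHz for integer k ≥ 0.
k=0: 16.5 kHz.
k=1: 41 kHz, 74 kHz.
k=2: 98.5 kHz, 131.5 kHz.
k=3: 156 kHz, 189 kHz.
Within [50.5 kHz, 148 kHz]: 74 kHz, 98.5 kHz, 131.5 kHz.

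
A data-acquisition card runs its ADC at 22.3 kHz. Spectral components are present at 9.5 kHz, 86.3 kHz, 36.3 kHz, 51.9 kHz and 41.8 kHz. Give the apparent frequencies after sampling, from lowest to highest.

fs/2 = 11.15 kHz.
9.5 kHz ≤ fs/2 = 11.15 kHz, passes unchanged.
86.3 kHz mod fs = 19.4 kHz.
19.4 kHz > fs/2 = 11.15 kHz, folds to fs − 19.4 kHz = 2.9 kHz.
36.3 kHz mod fs = 14 kHz.
14 kHz > fs/2 = 11.15 kHz, folds to fs − 14 kHz = 8.3 kHz.
51.9 kHz mod fs = 7.3 kHz.
7.3 kHz ≤ fs/2 = 11.15 kHz, appears at 7.3 kHz.
41.8 kHz mod fs = 19.5 kHz.
19.5 kHz > fs/2 = 11.15 kHz, folds to fs − 19.5 kHz = 2.8 kHz.
Distinct values: {2.8 kHz, 2.9 kHz, 7.3 kHz, 8.3 kHz, 9.5 kHz}.

2.8 kHz, 2.9 kHz, 7.3 kHz, 8.3 kHz, 9.5 kHz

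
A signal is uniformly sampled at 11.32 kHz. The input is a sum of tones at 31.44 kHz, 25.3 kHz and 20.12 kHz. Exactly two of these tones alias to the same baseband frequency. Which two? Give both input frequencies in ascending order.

fs/2 = 5.66 kHz.
31.44 kHz mod fs = 8.8 kHz.
8.8 kHz > fs/2 = 5.66 kHz, folds to fs − 8.8 kHz = 2.52 kHz.
25.3 kHz mod fs = 2.66 kHz.
2.66 kHz ≤ fs/2 = 5.66 kHz, appears at 2.66 kHz.
20.12 kHz mod fs = 8.8 kHz.
8.8 kHz > fs/2 = 5.66 kHz, folds to fs − 8.8 kHz = 2.52 kHz.
20.12 kHz and 31.44 kHz both map to 2.52 kHz.

20.12 kHz, 31.44 kHz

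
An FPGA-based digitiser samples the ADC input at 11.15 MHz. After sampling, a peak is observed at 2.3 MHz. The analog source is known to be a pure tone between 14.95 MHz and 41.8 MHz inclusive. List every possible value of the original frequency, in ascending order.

Frequencies that alias to 2.3 MHz are k·fs ± 2.3 MHz for integer k ≥ 0.
k=0: 2.3 MHz.
k=1: 8.85 MHz, 13.45 MHz.
k=2: 20 MHz, 24.6 MHz.
k=3: 31.15 MHz, 35.75 MHz.
k=4: 42.3 MHz, 46.9 MHz.
Within [14.95 MHz, 41.8 MHz]: 20 MHz, 24.6 MHz, 31.15 MHz, 35.75 MHz.

20 MHz, 24.6 MHz, 31.15 MHz, 35.75 MHz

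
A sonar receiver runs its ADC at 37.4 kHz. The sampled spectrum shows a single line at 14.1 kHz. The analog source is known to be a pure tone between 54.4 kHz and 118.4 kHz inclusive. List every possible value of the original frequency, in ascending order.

Frequencies that alias to 14.1 kHz are k·fs ± 14.1 kHz for integer k ≥ 0.
k=0: 14.1 kHz.
k=1: 23.3 kHz, 51.5 kHz.
k=2: 60.7 kHz, 88.9 kHz.
k=3: 98.1 kHz, 126.3 kHz.
k=4: 135.5 kHz, 163.7 kHz.
Within [54.4 kHz, 118.4 kHz]: 60.7 kHz, 88.9 kHz, 98.1 kHz.

60.7 kHz, 88.9 kHz, 98.1 kHz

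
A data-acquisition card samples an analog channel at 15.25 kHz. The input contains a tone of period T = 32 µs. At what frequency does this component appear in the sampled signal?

T = 32 µs → f = 1/T = 31.25 kHz.
31.25 kHz mod fs = 0.75 kHz.
0.75 kHz ≤ fs/2 = 7.625 kHz, appears at 0.75 kHz.

0.75 kHz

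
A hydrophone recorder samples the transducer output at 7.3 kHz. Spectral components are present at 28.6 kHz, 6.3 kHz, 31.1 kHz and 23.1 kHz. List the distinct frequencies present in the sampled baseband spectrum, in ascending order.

0.6 kHz, 1 kHz, 1.2 kHz, 1.9 kHz

fs/2 = 3.65 kHz.
28.6 kHz mod fs = 6.7 kHz.
6.7 kHz > fs/2 = 3.65 kHz, folds to fs − 6.7 kHz = 0.6 kHz.
6.3 kHz > fs/2 = 3.65 kHz, folds to fs − 6.3 kHz = 1 kHz.
31.1 kHz mod fs = 1.9 kHz.
1.9 kHz ≤ fs/2 = 3.65 kHz, appears at 1.9 kHz.
23.1 kHz mod fs = 1.2 kHz.
1.2 kHz ≤ fs/2 = 3.65 kHz, appears at 1.2 kHz.
Distinct values: {0.6 kHz, 1 kHz, 1.2 kHz, 1.9 kHz}.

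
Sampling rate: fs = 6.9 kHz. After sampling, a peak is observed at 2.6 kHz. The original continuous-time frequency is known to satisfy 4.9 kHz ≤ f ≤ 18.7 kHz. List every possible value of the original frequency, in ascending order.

9.5 kHz, 11.2 kHz, 16.4 kHz, 18.1 kHz

Frequencies that alias to 2.6 kHz are k·fs ± 2.6 kHz for integer k ≥ 0.
k=0: 2.6 kHz.
k=1: 4.3 kHz, 9.5 kHz.
k=2: 11.2 kHz, 16.4 kHz.
k=3: 18.1 kHz, 23.3 kHz.
k=4: 25 kHz, 30.2 kHz.
Within [4.9 kHz, 18.7 kHz]: 9.5 kHz, 11.2 kHz, 16.4 kHz, 18.1 kHz.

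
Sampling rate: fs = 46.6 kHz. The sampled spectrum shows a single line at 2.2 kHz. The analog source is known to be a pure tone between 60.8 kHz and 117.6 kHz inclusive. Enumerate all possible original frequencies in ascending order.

Frequencies that alias to 2.2 kHz are k·fs ± 2.2 kHz for integer k ≥ 0.
k=0: 2.2 kHz.
k=1: 44.4 kHz, 48.8 kHz.
k=2: 91 kHz, 95.4 kHz.
k=3: 137.6 kHz, 142 kHz.
Within [60.8 kHz, 117.6 kHz]: 91 kHz, 95.4 kHz.

91 kHz, 95.4 kHz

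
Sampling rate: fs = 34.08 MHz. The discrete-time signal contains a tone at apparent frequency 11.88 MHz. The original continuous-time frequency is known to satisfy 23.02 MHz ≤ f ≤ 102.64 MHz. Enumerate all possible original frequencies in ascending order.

Frequencies that alias to 11.88 MHz are k·fs ± 11.88 MHz for integer k ≥ 0.
k=0: 11.88 MHz.
k=1: 22.2 MHz, 45.96 MHz.
k=2: 56.28 MHz, 80.04 MHz.
k=3: 90.36 MHz, 114.12 MHz.
k=4: 124.44 MHz, 148.2 MHz.
Within [23.02 MHz, 102.64 MHz]: 45.96 MHz, 56.28 MHz, 80.04 MHz, 90.36 MHz.

45.96 MHz, 56.28 MHz, 80.04 MHz, 90.36 MHz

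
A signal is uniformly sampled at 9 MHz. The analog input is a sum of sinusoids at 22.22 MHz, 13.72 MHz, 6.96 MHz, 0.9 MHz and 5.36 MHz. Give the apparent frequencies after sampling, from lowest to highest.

0.9 MHz, 2.04 MHz, 3.64 MHz, 4.22 MHz, 4.28 MHz

fs/2 = 4.5 MHz.
22.22 MHz mod fs = 4.22 MHz.
4.22 MHz ≤ fs/2 = 4.5 MHz, appears at 4.22 MHz.
13.72 MHz mod fs = 4.72 MHz.
4.72 MHz > fs/2 = 4.5 MHz, folds to fs − 4.72 MHz = 4.28 MHz.
6.96 MHz > fs/2 = 4.5 MHz, folds to fs − 6.96 MHz = 2.04 MHz.
0.9 MHz ≤ fs/2 = 4.5 MHz, passes unchanged.
5.36 MHz > fs/2 = 4.5 MHz, folds to fs − 5.36 MHz = 3.64 MHz.
Distinct values: {0.9 MHz, 2.04 MHz, 3.64 MHz, 4.22 MHz, 4.28 MHz}.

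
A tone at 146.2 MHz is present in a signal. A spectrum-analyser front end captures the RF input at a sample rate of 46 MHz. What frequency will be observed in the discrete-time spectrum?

8.2 MHz

146.2 MHz mod fs = 8.2 MHz.
8.2 MHz ≤ fs/2 = 23 MHz, appears at 8.2 MHz.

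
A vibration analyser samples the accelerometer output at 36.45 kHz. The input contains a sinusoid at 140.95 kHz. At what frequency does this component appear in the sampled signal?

140.95 kHz mod fs = 31.6 kHz.
31.6 kHz > fs/2 = 18.225 kHz, folds to fs − 31.6 kHz = 4.85 kHz.

4.85 kHz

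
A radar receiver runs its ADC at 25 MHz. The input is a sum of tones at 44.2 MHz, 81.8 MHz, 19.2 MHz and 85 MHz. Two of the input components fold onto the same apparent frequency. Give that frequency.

fs/2 = 12.5 MHz.
44.2 MHz mod fs = 19.2 MHz.
19.2 MHz > fs/2 = 12.5 MHz, folds to fs − 19.2 MHz = 5.8 MHz.
81.8 MHz mod fs = 6.8 MHz.
6.8 MHz ≤ fs/2 = 12.5 MHz, appears at 6.8 MHz.
19.2 MHz > fs/2 = 12.5 MHz, folds to fs − 19.2 MHz = 5.8 MHz.
85 MHz mod fs = 10 MHz.
10 MHz ≤ fs/2 = 12.5 MHz, appears at 10 MHz.
19.2 MHz and 44.2 MHz both map to 5.8 MHz.

5.8 MHz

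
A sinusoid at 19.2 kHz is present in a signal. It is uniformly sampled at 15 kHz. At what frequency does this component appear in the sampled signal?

4.2 kHz

19.2 kHz mod fs = 4.2 kHz.
4.2 kHz ≤ fs/2 = 7.5 kHz, appears at 4.2 kHz.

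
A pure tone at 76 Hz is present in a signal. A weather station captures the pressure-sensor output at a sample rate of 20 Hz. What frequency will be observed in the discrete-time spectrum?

4 Hz

76 Hz mod fs = 16 Hz.
16 Hz > fs/2 = 10 Hz, folds to fs − 16 Hz = 4 Hz.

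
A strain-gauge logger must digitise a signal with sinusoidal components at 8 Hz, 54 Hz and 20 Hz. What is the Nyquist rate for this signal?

108 Hz

Highest-frequency component: 54 Hz.
Nyquist rate = 2 × 54 Hz = 108 Hz.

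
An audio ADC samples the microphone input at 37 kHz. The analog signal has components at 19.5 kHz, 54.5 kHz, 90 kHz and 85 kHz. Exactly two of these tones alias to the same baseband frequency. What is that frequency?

17.5 kHz

fs/2 = 18.5 kHz.
19.5 kHz > fs/2 = 18.5 kHz, folds to fs − 19.5 kHz = 17.5 kHz.
54.5 kHz mod fs = 17.5 kHz.
17.5 kHz ≤ fs/2 = 18.5 kHz, appears at 17.5 kHz.
90 kHz mod fs = 16 kHz.
16 kHz ≤ fs/2 = 18.5 kHz, appears at 16 kHz.
85 kHz mod fs = 11 kHz.
11 kHz ≤ fs/2 = 18.5 kHz, appears at 11 kHz.
19.5 kHz and 54.5 kHz both map to 17.5 kHz.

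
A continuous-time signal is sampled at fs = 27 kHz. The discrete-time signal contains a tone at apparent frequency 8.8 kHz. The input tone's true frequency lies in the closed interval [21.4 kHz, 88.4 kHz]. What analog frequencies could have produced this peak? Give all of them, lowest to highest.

Frequencies that alias to 8.8 kHz are k·fs ± 8.8 kHz for integer k ≥ 0.
k=0: 8.8 kHz.
k=1: 18.2 kHz, 35.8 kHz.
k=2: 45.2 kHz, 62.8 kHz.
k=3: 72.2 kHz, 89.8 kHz.
k=4: 99.2 kHz, 116.8 kHz.
Within [21.4 kHz, 88.4 kHz]: 35.8 kHz, 45.2 kHz, 62.8 kHz, 72.2 kHz.

35.8 kHz, 45.2 kHz, 62.8 kHz, 72.2 kHz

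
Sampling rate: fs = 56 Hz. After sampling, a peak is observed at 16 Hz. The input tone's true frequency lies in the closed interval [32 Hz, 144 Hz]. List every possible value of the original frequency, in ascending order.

40 Hz, 72 Hz, 96 Hz, 128 Hz

Frequencies that alias to 16 Hz are k·fs ± 16 Hz for integer k ≥ 0.
k=0: 16 Hz.
k=1: 40 Hz, 72 Hz.
k=2: 96 Hz, 128 Hz.
k=3: 152 Hz, 184 Hz.
Within [32 Hz, 144 Hz]: 40 Hz, 72 Hz, 96 Hz, 128 Hz.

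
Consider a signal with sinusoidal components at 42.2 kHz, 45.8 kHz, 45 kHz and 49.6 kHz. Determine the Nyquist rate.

99.2 kHz

Highest-frequency component: 49.6 kHz.
Nyquist rate = 2 × 49.6 kHz = 99.2 kHz.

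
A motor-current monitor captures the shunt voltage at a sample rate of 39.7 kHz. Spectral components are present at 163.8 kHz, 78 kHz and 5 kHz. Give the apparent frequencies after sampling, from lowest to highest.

1.4 kHz, 5 kHz

fs/2 = 19.85 kHz.
163.8 kHz mod fs = 5 kHz.
5 kHz ≤ fs/2 = 19.85 kHz, appears at 5 kHz.
78 kHz mod fs = 38.3 kHz.
38.3 kHz > fs/2 = 19.85 kHz, folds to fs − 38.3 kHz = 1.4 kHz.
5 kHz ≤ fs/2 = 19.85 kHz, passes unchanged.
Distinct values: {1.4 kHz, 5 kHz}.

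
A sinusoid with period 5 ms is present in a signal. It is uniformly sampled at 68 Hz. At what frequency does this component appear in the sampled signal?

4 Hz

T = 5 ms → f = 1/T = 200 Hz.
200 Hz mod fs = 64 Hz.
64 Hz > fs/2 = 34 Hz, folds to fs − 64 Hz = 4 Hz.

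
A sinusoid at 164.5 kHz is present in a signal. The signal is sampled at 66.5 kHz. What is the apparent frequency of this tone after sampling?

31.5 kHz

164.5 kHz mod fs = 31.5 kHz.
31.5 kHz ≤ fs/2 = 33.25 kHz, appears at 31.5 kHz.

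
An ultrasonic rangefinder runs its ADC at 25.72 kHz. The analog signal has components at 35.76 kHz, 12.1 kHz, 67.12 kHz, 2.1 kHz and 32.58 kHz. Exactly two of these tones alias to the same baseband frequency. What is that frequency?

fs/2 = 12.86 kHz.
35.76 kHz mod fs = 10.04 kHz.
10.04 kHz ≤ fs/2 = 12.86 kHz, appears at 10.04 kHz.
12.1 kHz ≤ fs/2 = 12.86 kHz, passes unchanged.
67.12 kHz mod fs = 15.68 kHz.
15.68 kHz > fs/2 = 12.86 kHz, folds to fs − 15.68 kHz = 10.04 kHz.
2.1 kHz ≤ fs/2 = 12.86 kHz, passes unchanged.
32.58 kHz mod fs = 6.86 kHz.
6.86 kHz ≤ fs/2 = 12.86 kHz, appears at 6.86 kHz.
35.76 kHz and 67.12 kHz both map to 10.04 kHz.

10.04 kHz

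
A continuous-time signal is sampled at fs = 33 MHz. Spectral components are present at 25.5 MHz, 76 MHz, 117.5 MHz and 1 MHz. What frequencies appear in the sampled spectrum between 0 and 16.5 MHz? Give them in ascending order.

1 MHz, 7.5 MHz, 10 MHz, 14.5 MHz

fs/2 = 16.5 MHz.
25.5 MHz > fs/2 = 16.5 MHz, folds to fs − 25.5 MHz = 7.5 MHz.
76 MHz mod fs = 10 MHz.
10 MHz ≤ fs/2 = 16.5 MHz, appears at 10 MHz.
117.5 MHz mod fs = 18.5 MHz.
18.5 MHz > fs/2 = 16.5 MHz, folds to fs − 18.5 MHz = 14.5 MHz.
1 MHz ≤ fs/2 = 16.5 MHz, passes unchanged.
Distinct values: {1 MHz, 7.5 MHz, 10 MHz, 14.5 MHz}.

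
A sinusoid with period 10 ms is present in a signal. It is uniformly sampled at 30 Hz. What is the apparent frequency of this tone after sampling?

10 Hz

T = 10 ms → f = 1/T = 100 Hz.
100 Hz mod fs = 10 Hz.
10 Hz ≤ fs/2 = 15 Hz, appears at 10 Hz.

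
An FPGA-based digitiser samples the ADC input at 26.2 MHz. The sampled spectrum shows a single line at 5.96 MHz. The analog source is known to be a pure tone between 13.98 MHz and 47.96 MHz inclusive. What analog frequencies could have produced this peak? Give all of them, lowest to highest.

20.24 MHz, 32.16 MHz, 46.44 MHz

Frequencies that alias to 5.96 MHz are k·fs ± 5.96 MHz for integer k ≥ 0.
k=0: 5.96 MHz.
k=1: 20.24 MHz, 32.16 MHz.
k=2: 46.44 MHz, 58.36 MHz.
k=3: 72.64 MHz, 84.56 MHz.
Within [13.98 MHz, 47.96 MHz]: 20.24 MHz, 32.16 MHz, 46.44 MHz.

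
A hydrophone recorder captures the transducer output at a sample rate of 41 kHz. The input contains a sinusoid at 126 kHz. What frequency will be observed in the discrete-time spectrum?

3 kHz

126 kHz mod fs = 3 kHz.
3 kHz ≤ fs/2 = 20.5 kHz, appears at 3 kHz.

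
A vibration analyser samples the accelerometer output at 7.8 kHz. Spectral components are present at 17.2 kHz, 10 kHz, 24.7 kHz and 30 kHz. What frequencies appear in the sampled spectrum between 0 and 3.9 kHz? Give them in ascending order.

1.2 kHz, 1.3 kHz, 1.6 kHz, 2.2 kHz

fs/2 = 3.9 kHz.
17.2 kHz mod fs = 1.6 kHz.
1.6 kHz ≤ fs/2 = 3.9 kHz, appears at 1.6 kHz.
10 kHz mod fs = 2.2 kHz.
2.2 kHz ≤ fs/2 = 3.9 kHz, appears at 2.2 kHz.
24.7 kHz mod fs = 1.3 kHz.
1.3 kHz ≤ fs/2 = 3.9 kHz, appears at 1.3 kHz.
30 kHz mod fs = 6.6 kHz.
6.6 kHz > fs/2 = 3.9 kHz, folds to fs − 6.6 kHz = 1.2 kHz.
Distinct values: {1.2 kHz, 1.3 kHz, 1.6 kHz, 2.2 kHz}.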